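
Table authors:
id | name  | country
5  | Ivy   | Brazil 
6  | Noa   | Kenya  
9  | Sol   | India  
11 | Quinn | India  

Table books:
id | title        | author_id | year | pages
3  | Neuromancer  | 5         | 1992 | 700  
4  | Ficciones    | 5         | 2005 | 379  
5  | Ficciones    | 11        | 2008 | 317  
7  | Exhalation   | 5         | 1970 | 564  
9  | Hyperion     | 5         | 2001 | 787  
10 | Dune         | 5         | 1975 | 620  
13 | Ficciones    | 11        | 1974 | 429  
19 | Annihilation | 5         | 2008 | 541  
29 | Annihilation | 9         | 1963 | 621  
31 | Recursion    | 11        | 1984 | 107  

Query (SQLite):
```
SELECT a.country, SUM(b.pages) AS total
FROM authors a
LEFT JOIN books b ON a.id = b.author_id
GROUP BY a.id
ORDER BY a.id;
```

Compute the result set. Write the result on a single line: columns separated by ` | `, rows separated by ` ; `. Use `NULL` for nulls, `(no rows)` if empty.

Brazil | 3591 ; Kenya | NULL ; India | 621 ; India | 853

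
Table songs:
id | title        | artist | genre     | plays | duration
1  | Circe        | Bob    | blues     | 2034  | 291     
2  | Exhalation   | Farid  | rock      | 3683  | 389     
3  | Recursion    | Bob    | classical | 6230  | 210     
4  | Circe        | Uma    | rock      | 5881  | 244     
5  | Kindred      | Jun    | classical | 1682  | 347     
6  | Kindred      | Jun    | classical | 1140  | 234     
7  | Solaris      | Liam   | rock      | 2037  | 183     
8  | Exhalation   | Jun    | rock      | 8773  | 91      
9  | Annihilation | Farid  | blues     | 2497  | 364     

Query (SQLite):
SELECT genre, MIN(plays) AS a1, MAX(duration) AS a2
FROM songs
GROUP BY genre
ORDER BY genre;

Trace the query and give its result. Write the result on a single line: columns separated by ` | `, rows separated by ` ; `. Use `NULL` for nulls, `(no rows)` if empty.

blues | 2034 | 364 ; classical | 1140 | 347 ; rock | 2037 | 389

Group songs by genre.
Per group compute: MIN(plays), MAX(duration).
  blues: ids {1, 9} → MIN(plays)=2034, MAX(duration)=364
  classical: ids {3, 5, 6} → MIN(plays)=1140, MAX(duration)=347
  rock: ids {2, 4, 7, 8} → MIN(plays)=2037, MAX(duration)=389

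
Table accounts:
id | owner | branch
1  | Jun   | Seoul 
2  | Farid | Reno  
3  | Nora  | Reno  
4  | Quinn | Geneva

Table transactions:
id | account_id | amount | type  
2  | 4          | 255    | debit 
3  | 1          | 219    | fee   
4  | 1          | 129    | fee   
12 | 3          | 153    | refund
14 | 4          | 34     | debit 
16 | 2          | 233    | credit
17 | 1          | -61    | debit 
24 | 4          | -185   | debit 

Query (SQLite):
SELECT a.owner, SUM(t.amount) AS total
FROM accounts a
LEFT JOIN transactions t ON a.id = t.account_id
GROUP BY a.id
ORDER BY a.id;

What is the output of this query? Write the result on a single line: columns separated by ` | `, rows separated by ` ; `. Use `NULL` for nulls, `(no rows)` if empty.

Jun | 287 ; Farid | 233 ; Nora | 153 ; Quinn | 104

LEFT JOIN keeps every accounts row; unmatched ones get NULL for transactions columns.
Group by accounts.id and compute SUM(t.amount). SUM over an all-NULL group is NULL.
  1: ids {3, 4, 17} → SUM(t.amount)=287
  2: ids {16} → SUM(t.amount)=233
  3: ids {12} → SUM(t.amount)=153
  4: ids {2, 14, 24} → SUM(t.amount)=104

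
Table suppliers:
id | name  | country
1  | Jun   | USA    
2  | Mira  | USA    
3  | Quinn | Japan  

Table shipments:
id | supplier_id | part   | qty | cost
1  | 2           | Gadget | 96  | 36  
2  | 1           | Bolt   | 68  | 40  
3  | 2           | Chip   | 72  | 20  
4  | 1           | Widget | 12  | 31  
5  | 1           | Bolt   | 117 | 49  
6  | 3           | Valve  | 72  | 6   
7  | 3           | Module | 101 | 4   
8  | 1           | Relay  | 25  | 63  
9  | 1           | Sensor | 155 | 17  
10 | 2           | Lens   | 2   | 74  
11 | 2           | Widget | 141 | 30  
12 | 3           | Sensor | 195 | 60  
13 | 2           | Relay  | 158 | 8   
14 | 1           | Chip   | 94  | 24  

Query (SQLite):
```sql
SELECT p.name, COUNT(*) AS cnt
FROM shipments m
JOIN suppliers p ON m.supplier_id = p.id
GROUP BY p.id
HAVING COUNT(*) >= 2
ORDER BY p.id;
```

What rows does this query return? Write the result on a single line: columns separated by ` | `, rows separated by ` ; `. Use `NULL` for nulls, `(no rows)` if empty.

Join each shipments row to its suppliers via supplier_id.
Group joined rows by suppliers.id; compute COUNT(*) per group.
HAVING: keep groups with count ≥ 2.
  1: ids {2, 4, 5, 8, 9, 14} → COUNT(*)=6
  2: ids {1, 3, 10, 11, 13} → COUNT(*)=5
  3: ids {6, 7, 12} → COUNT(*)=3

Jun | 6 ; Mira | 5 ; Quinn | 3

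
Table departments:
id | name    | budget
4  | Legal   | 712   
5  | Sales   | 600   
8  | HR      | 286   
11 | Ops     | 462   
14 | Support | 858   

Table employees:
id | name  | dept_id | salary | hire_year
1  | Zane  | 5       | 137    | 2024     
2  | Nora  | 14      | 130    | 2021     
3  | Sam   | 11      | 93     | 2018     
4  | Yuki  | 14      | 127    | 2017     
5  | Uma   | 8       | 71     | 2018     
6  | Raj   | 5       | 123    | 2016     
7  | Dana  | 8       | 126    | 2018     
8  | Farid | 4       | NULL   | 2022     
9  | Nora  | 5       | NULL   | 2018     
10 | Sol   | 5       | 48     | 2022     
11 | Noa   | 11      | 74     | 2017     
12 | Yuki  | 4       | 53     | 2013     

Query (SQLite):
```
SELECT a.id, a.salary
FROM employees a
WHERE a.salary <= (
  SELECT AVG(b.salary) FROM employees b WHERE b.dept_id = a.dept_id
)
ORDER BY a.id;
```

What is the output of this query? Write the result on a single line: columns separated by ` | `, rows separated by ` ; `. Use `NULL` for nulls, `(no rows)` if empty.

4 | 127 ; 5 | 71 ; 10 | 48 ; 11 | 74 ; 12 | 53

For each employees row a, compute AVG(salary) over rows sharing a.dept_id.
Keep row a if a.salary <= that per-group AVG.
  dept_id=4: AVG(salary) = 53.0
  dept_id=5: AVG(salary) = 102.666667
  dept_id=8: AVG(salary) = 98.5
  dept_id=11: AVG(salary) = 83.5
  dept_id=14: AVG(salary) = 128.5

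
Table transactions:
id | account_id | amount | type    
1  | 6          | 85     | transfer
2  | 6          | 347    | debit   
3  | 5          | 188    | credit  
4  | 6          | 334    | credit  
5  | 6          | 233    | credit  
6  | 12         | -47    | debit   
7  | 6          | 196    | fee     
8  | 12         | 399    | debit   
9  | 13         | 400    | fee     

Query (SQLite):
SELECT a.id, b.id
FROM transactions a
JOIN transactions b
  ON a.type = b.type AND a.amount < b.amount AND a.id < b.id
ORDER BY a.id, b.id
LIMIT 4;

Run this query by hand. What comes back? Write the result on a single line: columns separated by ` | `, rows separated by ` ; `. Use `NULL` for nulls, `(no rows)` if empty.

Pairs (a,b) with same type, a.amount < b.amount, a.id < b.id.
type groups: credit:{3,4,5} debit:{2,6,8} fee:{7,9} transfer:{1}
Ordered by (a.id, b.id); first 4.

2 | 8 ; 3 | 4 ; 3 | 5 ; 6 | 8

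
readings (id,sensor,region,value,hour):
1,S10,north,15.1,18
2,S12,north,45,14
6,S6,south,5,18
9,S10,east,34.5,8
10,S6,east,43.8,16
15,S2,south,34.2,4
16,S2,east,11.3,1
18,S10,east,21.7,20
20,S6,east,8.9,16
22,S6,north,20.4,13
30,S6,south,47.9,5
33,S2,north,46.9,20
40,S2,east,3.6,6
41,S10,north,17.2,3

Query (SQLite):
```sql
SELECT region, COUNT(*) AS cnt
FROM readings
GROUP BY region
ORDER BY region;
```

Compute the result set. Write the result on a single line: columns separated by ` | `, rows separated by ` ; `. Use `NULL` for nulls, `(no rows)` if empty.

Partition readings by region; compute COUNT(*) within each group.
  east: ids {9, 10, 16, 18, 20, 40} → COUNT(*)=6
  north: ids {1, 2, 22, 33, 41} → COUNT(*)=5
  south: ids {6, 15, 30} → COUNT(*)=3

east | 6 ; north | 5 ; south | 3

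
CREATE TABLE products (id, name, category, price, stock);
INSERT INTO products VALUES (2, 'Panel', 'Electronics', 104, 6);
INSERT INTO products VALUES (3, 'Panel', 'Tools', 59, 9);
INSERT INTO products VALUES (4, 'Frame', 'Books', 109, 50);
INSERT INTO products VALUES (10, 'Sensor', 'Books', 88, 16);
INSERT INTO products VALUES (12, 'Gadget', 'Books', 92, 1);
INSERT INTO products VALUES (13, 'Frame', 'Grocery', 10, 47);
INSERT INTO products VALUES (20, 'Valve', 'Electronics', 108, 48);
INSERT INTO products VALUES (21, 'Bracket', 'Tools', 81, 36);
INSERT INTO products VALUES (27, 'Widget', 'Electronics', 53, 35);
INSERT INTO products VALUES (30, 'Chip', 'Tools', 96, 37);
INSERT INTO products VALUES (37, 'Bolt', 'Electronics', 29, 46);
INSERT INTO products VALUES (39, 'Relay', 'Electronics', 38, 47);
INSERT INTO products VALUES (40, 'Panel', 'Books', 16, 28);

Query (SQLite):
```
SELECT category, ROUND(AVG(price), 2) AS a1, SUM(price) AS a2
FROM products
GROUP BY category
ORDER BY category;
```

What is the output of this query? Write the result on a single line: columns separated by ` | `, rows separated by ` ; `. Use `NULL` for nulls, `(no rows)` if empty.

Books | 76.25 | 305 ; Electronics | 66.4 | 332 ; Grocery | 10 | 10 ; Tools | 78.67 | 236

Group products by category.
Per group compute: ROUND(AVG(price), 2), SUM(price).
  Books: ids {4, 10, 12, 40} → ROUND(AVG(price), 2)=76.25, SUM(price)=305
  Electronics: ids {2, 20, 27, 37, 39} → ROUND(AVG(price), 2)=66.4, SUM(price)=332
  Grocery: ids {13} → ROUND(AVG(price), 2)=10, SUM(price)=10
  Tools: ids {3, 21, 30} → ROUND(AVG(price), 2)=78.67, SUM(price)=236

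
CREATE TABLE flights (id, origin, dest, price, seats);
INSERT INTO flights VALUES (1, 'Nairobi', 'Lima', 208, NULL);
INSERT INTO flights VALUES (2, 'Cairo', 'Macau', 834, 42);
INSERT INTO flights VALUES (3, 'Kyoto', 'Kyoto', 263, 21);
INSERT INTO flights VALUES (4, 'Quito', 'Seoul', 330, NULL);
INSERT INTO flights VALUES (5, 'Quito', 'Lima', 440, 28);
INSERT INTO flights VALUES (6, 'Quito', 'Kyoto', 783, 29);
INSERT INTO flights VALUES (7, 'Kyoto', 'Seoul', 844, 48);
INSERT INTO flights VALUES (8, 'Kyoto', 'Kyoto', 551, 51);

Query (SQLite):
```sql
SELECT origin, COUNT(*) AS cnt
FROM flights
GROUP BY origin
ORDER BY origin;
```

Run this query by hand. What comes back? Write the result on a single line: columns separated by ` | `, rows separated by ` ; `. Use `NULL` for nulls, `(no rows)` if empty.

Cairo | 1 ; Kyoto | 3 ; Nairobi | 1 ; Quito | 3

Partition flights by origin; compute COUNT(*) within each group.
  Cairo: ids {2} → COUNT(*)=1
  Kyoto: ids {3, 7, 8} → COUNT(*)=3
  Nairobi: ids {1} → COUNT(*)=1
  Quito: ids {4, 5, 6} → COUNT(*)=3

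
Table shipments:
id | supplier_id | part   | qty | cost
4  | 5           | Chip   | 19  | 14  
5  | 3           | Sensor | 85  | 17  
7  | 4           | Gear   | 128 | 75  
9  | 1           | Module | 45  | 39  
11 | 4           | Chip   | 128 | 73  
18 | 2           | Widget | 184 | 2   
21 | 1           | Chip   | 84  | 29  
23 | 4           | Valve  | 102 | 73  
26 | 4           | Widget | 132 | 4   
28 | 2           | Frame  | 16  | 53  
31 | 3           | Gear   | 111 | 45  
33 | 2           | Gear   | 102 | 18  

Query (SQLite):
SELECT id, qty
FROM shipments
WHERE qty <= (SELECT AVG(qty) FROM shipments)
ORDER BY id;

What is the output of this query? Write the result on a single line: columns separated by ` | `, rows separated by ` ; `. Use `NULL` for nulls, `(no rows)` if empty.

Scalar subquery: AVG(qty) over all shipments rows = 94.666667 (≈; comparison uses full precision).
Keep rows where qty <= that value.

4 | 19 ; 5 | 85 ; 9 | 45 ; 21 | 84 ; 28 | 16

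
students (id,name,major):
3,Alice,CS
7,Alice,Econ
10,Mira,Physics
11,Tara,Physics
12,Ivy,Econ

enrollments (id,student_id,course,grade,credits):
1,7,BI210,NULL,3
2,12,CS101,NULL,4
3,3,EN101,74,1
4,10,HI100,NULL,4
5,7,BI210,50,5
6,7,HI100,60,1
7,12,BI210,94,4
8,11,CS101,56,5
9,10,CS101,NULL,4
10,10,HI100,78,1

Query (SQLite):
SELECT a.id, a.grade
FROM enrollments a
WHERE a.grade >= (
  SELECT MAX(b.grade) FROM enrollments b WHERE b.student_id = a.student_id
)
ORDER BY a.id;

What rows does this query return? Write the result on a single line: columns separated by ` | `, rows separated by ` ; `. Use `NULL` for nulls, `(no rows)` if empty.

For each enrollments row a, compute MAX(grade) over rows sharing a.student_id.
Keep row a if a.grade >= that per-group MAX.
  student_id=3: MAX(grade) = 74
  student_id=7: MAX(grade) = 60
  student_id=10: MAX(grade) = 78
  student_id=11: MAX(grade) = 56
  student_id=12: MAX(grade) = 94

3 | 74 ; 6 | 60 ; 7 | 94 ; 8 | 56 ; 10 | 78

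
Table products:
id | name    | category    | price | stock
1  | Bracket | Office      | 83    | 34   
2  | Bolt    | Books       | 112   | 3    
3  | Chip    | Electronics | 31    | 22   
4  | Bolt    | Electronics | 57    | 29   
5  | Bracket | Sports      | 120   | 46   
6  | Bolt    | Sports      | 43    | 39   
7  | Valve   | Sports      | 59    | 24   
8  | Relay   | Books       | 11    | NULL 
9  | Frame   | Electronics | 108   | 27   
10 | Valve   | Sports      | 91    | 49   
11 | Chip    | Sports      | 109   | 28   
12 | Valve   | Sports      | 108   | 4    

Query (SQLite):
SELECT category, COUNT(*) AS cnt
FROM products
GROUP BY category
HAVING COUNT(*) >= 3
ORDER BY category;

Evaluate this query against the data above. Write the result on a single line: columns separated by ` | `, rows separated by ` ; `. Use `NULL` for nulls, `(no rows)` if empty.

Partition products by category; compute COUNT(*) within each group.
HAVING: keep groups with count ≥ 3.
  Books: ids {2, 8} → COUNT(*)=2
  Electronics: ids {3, 4, 9} → COUNT(*)=3
  Office: ids {1} → COUNT(*)=1
  Sports: ids {5, 6, 7, 10, 11, 12} → COUNT(*)=6

Electronics | 3 ; Sports | 6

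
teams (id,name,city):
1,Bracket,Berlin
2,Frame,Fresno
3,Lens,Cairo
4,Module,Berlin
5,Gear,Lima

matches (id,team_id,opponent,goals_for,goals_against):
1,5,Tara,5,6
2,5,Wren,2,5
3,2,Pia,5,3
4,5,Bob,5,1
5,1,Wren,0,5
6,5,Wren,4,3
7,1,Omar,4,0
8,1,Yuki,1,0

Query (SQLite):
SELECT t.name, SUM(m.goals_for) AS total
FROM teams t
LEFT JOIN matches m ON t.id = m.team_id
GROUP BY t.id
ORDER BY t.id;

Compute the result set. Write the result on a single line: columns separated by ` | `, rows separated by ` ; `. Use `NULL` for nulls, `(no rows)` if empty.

LEFT JOIN keeps every teams row; unmatched ones get NULL for matches columns.
Group by teams.id and compute SUM(m.goals_for). SUM over an all-NULL group is NULL.
  1: ids {5, 7, 8} → SUM(m.goals_for)=5
  2: ids {3} → SUM(m.goals_for)=5
  3: ids {—} → SUM(m.goals_for)=NULL
  4: ids {—} → SUM(m.goals_for)=NULL
  5: ids {1, 2, 4, 6} → SUM(m.goals_for)=16

Bracket | 5 ; Frame | 5 ; Lens | NULL ; Module | NULL ; Gear | 16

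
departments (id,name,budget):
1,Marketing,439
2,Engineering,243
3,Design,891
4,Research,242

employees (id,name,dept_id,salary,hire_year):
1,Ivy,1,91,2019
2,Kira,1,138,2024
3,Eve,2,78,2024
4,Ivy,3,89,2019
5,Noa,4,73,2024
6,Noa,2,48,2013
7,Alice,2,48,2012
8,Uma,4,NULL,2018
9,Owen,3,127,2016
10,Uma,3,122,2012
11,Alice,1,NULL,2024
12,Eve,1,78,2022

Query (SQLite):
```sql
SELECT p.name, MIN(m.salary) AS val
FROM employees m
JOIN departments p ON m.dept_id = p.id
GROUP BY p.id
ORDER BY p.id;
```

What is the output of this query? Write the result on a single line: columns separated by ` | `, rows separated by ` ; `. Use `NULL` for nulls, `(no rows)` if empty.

Marketing | 78 ; Engineering | 48 ; Design | 89 ; Research | 73

Join each employees row to its departments via dept_id.
Group joined rows by departments.id; compute MIN(m.salary) per group.
  1: ids {1, 2, 11, 12} → MIN(m.salary)=78
  2: ids {3, 6, 7} → MIN(m.salary)=48
  3: ids {4, 9, 10} → MIN(m.salary)=89
  4: ids {5, 8} → MIN(m.salary)=73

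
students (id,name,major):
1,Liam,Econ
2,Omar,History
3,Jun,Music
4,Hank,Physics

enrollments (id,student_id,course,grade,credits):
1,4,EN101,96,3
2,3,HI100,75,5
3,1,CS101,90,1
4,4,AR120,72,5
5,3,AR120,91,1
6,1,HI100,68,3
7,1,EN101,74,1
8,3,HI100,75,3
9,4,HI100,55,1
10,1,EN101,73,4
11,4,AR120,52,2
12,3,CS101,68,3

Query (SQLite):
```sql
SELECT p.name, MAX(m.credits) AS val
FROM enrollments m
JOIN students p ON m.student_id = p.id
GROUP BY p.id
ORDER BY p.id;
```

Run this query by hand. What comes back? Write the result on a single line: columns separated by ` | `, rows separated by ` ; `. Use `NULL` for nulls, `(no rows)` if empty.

Liam | 4 ; Jun | 5 ; Hank | 5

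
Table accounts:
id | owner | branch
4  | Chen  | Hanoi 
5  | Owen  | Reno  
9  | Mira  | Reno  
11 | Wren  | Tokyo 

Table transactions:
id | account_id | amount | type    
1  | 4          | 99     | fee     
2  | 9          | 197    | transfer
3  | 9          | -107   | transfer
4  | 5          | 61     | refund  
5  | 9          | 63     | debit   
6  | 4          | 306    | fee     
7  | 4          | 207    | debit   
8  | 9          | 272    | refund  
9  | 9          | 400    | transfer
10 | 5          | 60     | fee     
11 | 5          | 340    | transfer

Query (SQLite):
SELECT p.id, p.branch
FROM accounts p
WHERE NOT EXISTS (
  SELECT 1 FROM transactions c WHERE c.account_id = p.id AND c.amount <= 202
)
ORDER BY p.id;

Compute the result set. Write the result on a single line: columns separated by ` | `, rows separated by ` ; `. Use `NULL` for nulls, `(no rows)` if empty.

11 | Tokyo

For each accounts row, check whether any transactions with matching account_id has amount <= 202.
Keep rows where that is false.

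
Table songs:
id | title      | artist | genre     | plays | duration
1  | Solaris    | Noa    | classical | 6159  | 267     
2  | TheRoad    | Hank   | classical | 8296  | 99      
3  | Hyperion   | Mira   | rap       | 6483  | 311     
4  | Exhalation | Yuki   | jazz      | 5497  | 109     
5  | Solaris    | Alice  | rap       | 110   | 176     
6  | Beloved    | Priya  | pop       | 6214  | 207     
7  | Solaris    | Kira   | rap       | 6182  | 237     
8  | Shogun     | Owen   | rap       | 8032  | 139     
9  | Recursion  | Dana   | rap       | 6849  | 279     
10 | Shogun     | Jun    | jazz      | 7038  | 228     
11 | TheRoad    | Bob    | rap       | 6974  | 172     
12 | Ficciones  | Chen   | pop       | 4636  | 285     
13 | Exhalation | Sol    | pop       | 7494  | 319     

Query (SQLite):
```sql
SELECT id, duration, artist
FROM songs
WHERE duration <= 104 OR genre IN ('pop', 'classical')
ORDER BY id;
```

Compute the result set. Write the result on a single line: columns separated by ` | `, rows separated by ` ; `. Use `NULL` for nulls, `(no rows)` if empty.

1 | 267 | Noa ; 2 | 99 | Hank ; 6 | 207 | Priya ; 12 | 285 | Chen ; 13 | 319 | Sol

duration <= 104: ids {2}
genre IN ('pop', 'classical'): ids {1, 2, 6, 12, 13}
Combine with OR.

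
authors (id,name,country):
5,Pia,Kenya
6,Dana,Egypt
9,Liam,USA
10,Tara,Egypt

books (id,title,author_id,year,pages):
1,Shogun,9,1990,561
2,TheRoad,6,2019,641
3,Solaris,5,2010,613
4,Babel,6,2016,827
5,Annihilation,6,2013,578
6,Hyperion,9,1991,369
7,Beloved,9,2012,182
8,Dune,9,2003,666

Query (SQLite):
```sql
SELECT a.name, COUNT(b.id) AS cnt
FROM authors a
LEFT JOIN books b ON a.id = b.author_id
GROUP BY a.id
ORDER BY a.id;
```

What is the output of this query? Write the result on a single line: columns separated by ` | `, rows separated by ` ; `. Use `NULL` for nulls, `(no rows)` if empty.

Pia | 1 ; Dana | 3 ; Liam | 4 ; Tara | 0

LEFT JOIN keeps every authors row; unmatched ones get NULL for books columns.
Group by authors.id and compute COUNT(b.id). COUNT(col) of an all-NULL group is 0.
  5: ids {3} → COUNT(b.id)=1
  6: ids {2, 4, 5} → COUNT(b.id)=3
  9: ids {1, 6, 7, 8} → COUNT(b.id)=4
  10: ids {—} → COUNT(b.id)=0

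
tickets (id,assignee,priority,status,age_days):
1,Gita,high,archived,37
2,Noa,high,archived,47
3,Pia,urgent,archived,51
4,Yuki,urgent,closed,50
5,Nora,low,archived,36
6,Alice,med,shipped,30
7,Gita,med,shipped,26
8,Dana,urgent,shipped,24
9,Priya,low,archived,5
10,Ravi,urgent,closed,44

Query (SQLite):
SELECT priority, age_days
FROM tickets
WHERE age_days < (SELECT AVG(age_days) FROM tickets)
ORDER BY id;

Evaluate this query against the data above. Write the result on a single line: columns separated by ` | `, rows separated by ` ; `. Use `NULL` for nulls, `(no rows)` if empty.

med | 30 ; med | 26 ; urgent | 24 ; low | 5

Scalar subquery: AVG(age_days) over all tickets rows = 35.0.
Keep rows where age_days < that value.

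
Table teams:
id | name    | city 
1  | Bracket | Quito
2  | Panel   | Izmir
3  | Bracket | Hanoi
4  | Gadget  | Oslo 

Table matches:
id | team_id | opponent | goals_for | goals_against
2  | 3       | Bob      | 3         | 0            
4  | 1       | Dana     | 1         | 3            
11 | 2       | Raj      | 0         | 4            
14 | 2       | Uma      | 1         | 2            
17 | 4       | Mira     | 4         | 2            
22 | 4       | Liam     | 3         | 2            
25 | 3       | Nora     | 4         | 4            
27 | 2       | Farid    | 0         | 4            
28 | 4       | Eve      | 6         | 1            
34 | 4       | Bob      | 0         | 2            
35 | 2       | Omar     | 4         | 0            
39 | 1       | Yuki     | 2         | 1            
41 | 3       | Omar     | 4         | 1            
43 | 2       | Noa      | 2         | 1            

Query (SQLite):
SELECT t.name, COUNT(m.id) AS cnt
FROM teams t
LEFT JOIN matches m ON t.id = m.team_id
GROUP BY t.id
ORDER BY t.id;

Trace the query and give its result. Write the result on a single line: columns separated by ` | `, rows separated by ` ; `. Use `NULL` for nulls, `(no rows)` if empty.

LEFT JOIN keeps every teams row; unmatched ones get NULL for matches columns.
Group by teams.id and compute COUNT(m.id). COUNT(col) of an all-NULL group is 0.
  1: ids {4, 39} → COUNT(m.id)=2
  2: ids {11, 14, 27, 35, 43} → COUNT(m.id)=5
  3: ids {2, 25, 41} → COUNT(m.id)=3
  4: ids {17, 22, 28, 34} → COUNT(m.id)=4

Bracket | 2 ; Panel | 5 ; Bracket | 3 ; Gadget | 4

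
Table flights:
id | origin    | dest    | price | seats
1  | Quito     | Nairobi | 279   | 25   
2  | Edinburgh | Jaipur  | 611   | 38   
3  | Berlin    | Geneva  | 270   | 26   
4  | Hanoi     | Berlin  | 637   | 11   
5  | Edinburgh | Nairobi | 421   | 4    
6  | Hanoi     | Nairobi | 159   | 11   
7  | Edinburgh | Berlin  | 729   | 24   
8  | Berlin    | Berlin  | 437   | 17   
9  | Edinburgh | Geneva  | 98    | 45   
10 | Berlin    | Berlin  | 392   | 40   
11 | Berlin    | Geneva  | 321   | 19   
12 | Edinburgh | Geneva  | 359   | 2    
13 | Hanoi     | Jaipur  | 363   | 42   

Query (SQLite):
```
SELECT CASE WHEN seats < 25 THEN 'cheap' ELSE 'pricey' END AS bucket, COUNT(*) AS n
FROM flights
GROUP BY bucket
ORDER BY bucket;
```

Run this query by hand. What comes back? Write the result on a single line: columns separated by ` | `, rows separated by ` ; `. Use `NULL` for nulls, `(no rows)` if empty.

Bucket rows by seats < 25 → 'cheap' else 'pricey'; count each bucket.

cheap | 7 ; pricey | 6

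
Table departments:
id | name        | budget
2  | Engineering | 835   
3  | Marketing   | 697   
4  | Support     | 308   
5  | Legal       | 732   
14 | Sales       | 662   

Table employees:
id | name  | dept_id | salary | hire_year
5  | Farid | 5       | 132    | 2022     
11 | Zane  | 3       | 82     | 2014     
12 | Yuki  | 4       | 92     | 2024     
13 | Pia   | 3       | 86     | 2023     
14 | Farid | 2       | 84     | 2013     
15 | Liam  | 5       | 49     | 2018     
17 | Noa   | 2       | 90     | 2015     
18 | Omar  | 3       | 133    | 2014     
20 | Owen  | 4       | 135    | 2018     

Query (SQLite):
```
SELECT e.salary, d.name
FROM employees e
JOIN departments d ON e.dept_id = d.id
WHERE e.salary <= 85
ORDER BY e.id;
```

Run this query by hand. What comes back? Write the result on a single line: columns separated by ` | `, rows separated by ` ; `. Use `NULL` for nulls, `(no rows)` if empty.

82 | Marketing ; 84 | Engineering ; 49 | Legal

Each employees row matches the departments row where dept_id = departments.id.
Then keep rows with e.salary <= 85.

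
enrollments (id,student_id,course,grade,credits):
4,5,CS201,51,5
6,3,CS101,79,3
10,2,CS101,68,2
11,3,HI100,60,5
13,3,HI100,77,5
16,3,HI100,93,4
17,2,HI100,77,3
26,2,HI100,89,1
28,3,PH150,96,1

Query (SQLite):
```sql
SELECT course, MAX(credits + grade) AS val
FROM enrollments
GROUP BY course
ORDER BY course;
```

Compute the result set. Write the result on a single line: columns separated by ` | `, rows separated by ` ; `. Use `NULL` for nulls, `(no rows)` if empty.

CS101 | 82 ; CS201 | 56 ; HI100 | 97 ; PH150 | 97

For each row compute credits + grade.
Group by course; take MAX of the expression per group.
  CS101: ids {6, 10} → MAX(credits + grade)=82
  CS201: ids {4} → MAX(credits + grade)=56
  HI100: ids {11, 13, 16, 17, 26} → MAX(credits + grade)=97
  PH150: ids {28} → MAX(credits + grade)=97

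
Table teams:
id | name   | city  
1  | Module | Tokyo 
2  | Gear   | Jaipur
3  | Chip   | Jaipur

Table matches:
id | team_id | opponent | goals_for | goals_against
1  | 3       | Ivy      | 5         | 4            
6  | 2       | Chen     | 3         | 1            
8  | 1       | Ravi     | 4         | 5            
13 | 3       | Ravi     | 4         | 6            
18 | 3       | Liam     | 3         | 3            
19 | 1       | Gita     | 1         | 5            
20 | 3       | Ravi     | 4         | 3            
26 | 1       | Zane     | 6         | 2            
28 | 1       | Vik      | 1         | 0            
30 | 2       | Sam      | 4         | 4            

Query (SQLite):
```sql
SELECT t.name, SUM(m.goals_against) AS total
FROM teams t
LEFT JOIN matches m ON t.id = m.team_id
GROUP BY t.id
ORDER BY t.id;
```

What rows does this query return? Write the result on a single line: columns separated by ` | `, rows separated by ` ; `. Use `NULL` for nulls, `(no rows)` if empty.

Module | 12 ; Gear | 5 ; Chip | 16

LEFT JOIN keeps every teams row; unmatched ones get NULL for matches columns.
Group by teams.id and compute SUM(m.goals_against). SUM over an all-NULL group is NULL.
  1: ids {8, 19, 26, 28} → SUM(m.goals_against)=12
  2: ids {6, 30} → SUM(m.goals_against)=5
  3: ids {1, 13, 18, 20} → SUM(m.goals_against)=16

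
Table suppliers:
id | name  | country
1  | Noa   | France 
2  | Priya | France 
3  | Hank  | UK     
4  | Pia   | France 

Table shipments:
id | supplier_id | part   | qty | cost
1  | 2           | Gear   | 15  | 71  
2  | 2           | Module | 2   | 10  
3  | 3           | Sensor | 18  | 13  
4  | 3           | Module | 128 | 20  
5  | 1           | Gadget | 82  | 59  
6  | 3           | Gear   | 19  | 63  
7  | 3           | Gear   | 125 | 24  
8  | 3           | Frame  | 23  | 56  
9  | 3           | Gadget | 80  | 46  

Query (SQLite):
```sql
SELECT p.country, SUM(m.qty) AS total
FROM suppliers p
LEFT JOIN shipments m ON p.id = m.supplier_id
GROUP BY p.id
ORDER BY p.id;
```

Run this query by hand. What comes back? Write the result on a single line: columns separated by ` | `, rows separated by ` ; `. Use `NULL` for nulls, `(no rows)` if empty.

LEFT JOIN keeps every suppliers row; unmatched ones get NULL for shipments columns.
Group by suppliers.id and compute SUM(m.qty). SUM over an all-NULL group is NULL.
  1: ids {5} → SUM(m.qty)=82
  2: ids {1, 2} → SUM(m.qty)=17
  3: ids {3, 4, 6, 7, 8, 9} → SUM(m.qty)=393
  4: ids {—} → SUM(m.qty)=NULL

France | 82 ; France | 17 ; UK | 393 ; France | NULL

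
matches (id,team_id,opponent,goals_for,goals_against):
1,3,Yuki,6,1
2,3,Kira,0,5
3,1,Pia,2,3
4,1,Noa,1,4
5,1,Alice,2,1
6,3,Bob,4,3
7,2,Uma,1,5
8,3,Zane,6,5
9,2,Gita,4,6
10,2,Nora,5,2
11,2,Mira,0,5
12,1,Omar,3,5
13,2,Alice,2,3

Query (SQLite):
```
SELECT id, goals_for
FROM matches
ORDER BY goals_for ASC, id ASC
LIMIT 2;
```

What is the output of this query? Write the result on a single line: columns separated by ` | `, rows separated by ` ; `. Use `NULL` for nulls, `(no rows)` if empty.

Sort by goals_for asc, tiebreak id asc: (0, id=2), (0, id=11), (1, id=4), (1, id=7), (2, id=3) …. Take first 2.

2 | 0 ; 11 | 0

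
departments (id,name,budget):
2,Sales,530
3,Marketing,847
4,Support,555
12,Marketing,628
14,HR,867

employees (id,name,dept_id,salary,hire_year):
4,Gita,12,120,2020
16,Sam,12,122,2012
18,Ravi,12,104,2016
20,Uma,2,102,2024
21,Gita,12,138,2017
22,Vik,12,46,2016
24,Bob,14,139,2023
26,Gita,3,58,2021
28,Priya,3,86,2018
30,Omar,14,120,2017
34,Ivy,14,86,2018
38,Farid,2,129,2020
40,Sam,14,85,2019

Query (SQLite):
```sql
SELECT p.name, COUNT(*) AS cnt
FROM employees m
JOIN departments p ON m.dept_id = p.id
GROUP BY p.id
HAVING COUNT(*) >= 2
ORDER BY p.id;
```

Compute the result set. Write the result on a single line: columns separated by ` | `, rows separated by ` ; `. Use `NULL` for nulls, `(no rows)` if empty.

Join each employees row to its departments via dept_id.
Group joined rows by departments.id; compute COUNT(*) per group.
HAVING: keep groups with count ≥ 2.
  2: ids {20, 38} → COUNT(*)=2
  3: ids {26, 28} → COUNT(*)=2
  12: ids {4, 16, 18, 21, 22} → COUNT(*)=5
  14: ids {24, 30, 34, 40} → COUNT(*)=4

Sales | 2 ; Marketing | 2 ; Marketing | 5 ; HR | 4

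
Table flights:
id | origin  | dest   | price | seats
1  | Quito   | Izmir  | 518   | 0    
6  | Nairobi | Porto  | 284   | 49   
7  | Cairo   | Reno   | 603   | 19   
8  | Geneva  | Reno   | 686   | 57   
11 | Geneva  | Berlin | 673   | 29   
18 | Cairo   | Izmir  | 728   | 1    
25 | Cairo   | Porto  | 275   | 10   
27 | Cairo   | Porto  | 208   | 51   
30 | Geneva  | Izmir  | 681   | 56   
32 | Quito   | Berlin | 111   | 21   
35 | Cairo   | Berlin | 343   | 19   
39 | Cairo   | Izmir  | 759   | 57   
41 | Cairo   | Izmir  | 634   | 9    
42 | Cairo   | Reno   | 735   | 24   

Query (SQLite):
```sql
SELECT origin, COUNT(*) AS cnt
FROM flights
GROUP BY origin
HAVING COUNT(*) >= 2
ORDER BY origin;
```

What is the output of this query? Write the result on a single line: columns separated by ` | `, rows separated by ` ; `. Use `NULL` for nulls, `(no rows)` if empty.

Partition flights by origin; compute COUNT(*) within each group.
HAVING: keep groups with count ≥ 2.
  Cairo: ids {7, 18, 25, 27, 35, 39, 41, 42} → COUNT(*)=8
  Geneva: ids {8, 11, 30} → COUNT(*)=3
  Nairobi: ids {6} → COUNT(*)=1
  Quito: ids {1, 32} → COUNT(*)=2

Cairo | 8 ; Geneva | 3 ; Quito | 2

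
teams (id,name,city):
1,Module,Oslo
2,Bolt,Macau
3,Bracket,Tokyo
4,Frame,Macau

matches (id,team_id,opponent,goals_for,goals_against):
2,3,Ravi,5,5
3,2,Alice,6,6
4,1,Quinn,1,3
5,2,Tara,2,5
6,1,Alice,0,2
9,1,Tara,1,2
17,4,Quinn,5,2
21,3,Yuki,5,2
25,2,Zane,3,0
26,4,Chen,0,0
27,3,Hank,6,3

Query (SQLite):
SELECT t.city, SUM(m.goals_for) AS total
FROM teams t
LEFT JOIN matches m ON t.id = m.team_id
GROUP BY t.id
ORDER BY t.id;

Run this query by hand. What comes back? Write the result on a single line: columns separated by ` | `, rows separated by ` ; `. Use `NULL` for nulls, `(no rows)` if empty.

Oslo | 2 ; Macau | 11 ; Tokyo | 16 ; Macau | 5

LEFT JOIN keeps every teams row; unmatched ones get NULL for matches columns.
Group by teams.id and compute SUM(m.goals_for). SUM over an all-NULL group is NULL.
  1: ids {4, 6, 9} → SUM(m.goals_for)=2
  2: ids {3, 5, 25} → SUM(m.goals_for)=11
  3: ids {2, 21, 27} → SUM(m.goals_for)=16
  4: ids {17, 26} → SUM(m.goals_for)=5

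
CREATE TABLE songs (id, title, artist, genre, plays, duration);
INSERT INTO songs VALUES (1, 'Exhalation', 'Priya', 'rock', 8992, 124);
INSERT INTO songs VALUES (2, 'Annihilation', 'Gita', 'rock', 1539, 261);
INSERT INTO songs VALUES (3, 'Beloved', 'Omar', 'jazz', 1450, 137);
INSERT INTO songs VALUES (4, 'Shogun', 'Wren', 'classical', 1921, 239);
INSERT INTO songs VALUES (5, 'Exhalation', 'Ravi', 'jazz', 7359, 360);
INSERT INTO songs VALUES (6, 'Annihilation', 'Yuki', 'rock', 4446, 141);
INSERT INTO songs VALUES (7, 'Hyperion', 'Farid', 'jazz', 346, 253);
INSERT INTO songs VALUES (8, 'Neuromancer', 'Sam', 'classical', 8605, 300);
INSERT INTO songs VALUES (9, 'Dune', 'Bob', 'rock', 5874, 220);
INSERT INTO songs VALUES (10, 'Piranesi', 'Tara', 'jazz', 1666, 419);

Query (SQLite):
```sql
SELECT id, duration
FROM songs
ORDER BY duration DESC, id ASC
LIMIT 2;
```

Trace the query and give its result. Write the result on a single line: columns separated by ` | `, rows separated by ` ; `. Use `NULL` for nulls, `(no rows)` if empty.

10 | 419 ; 5 | 360

Sort by duration desc, tiebreak id asc: (419, id=10), (360, id=5), (300, id=8), (261, id=2), (253, id=7) …. Take first 2.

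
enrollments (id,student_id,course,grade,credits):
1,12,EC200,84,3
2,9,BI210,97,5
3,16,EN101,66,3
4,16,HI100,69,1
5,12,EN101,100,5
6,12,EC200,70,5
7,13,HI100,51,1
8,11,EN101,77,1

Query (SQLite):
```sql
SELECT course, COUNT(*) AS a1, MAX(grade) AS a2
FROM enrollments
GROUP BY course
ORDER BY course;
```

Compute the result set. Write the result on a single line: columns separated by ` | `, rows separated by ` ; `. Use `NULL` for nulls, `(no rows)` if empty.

BI210 | 1 | 97 ; EC200 | 2 | 84 ; EN101 | 3 | 100 ; HI100 | 2 | 69

Group enrollments by course.
Per group compute: COUNT(*), MAX(grade).
  BI210: ids {2} → COUNT(*)=1, MAX(grade)=97
  EC200: ids {1, 6} → COUNT(*)=2, MAX(grade)=84
  EN101: ids {3, 5, 8} → COUNT(*)=3, MAX(grade)=100
  HI100: ids {4, 7} → COUNT(*)=2, MAX(grade)=69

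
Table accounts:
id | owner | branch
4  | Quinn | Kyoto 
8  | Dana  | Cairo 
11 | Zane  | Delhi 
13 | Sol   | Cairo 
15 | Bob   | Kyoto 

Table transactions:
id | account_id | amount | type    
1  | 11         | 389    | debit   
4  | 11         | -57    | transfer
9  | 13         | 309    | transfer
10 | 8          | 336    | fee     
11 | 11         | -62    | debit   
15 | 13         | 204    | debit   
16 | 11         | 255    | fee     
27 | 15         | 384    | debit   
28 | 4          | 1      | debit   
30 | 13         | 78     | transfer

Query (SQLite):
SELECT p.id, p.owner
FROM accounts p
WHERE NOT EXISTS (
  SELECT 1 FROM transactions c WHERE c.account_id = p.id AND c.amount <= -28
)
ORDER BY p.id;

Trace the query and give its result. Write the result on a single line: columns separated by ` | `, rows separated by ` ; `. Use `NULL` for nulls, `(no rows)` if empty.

For each accounts row, check whether any transactions with matching account_id has amount <= -28.
Keep rows where that is false.

4 | Quinn ; 8 | Dana ; 13 | Sol ; 15 | Bob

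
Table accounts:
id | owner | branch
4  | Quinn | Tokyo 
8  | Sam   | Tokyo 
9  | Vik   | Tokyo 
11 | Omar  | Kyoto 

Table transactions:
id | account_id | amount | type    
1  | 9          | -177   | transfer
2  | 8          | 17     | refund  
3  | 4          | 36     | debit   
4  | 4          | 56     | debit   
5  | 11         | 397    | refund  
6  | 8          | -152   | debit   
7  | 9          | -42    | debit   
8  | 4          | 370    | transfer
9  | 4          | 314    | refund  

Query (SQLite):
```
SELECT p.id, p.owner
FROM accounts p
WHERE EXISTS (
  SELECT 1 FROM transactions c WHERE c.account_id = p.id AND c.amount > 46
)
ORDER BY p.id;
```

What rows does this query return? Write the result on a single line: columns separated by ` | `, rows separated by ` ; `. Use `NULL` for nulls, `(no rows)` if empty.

4 | Quinn ; 11 | Omar

For each accounts row, check whether any transactions with matching account_id has amount > 46.
Keep rows where that is true.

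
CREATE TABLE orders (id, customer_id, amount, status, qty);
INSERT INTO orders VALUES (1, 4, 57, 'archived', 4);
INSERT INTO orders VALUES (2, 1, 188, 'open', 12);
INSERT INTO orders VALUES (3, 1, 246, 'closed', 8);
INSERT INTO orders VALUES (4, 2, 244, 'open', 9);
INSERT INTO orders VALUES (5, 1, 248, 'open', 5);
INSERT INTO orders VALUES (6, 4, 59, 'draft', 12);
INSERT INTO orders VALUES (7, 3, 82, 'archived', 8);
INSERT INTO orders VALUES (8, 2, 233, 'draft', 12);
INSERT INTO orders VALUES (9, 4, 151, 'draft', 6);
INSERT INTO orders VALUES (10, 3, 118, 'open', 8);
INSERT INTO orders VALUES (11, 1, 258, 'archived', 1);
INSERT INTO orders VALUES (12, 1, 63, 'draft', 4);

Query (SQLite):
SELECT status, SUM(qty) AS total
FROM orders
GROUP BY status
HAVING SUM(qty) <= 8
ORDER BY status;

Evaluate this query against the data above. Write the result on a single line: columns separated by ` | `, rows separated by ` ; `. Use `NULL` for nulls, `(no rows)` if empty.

Partition orders by status; compute SUM(qty) within each group.
HAVING: keep groups where SUM(qty) <= 8.
  archived: ids {1, 7, 11} → SUM(qty)=13
  closed: ids {3} → SUM(qty)=8
  draft: ids {6, 8, 9, 12} → SUM(qty)=34
  open: ids {2, 4, 5, 10} → SUM(qty)=34

closed | 8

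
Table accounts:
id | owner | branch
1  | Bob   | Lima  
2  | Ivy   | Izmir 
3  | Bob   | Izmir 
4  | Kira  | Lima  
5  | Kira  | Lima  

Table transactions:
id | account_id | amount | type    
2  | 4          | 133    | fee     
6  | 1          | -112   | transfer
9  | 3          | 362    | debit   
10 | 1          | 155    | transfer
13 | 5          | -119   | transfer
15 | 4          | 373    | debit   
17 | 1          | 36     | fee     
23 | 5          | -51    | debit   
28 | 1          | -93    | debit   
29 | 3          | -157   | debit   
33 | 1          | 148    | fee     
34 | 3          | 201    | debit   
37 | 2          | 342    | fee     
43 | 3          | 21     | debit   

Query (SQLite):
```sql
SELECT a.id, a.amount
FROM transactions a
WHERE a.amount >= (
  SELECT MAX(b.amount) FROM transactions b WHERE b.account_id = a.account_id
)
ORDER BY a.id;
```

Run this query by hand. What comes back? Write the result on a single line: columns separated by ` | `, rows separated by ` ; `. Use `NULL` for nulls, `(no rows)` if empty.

9 | 362 ; 10 | 155 ; 15 | 373 ; 23 | -51 ; 37 | 342

For each transactions row a, compute MAX(amount) over rows sharing a.account_id.
Keep row a if a.amount >= that per-group MAX.
  account_id=1: MAX(amount) = 155
  account_id=2: MAX(amount) = 342
  account_id=3: MAX(amount) = 362
  account_id=4: MAX(amount) = 373
  account_id=5: MAX(amount) = -51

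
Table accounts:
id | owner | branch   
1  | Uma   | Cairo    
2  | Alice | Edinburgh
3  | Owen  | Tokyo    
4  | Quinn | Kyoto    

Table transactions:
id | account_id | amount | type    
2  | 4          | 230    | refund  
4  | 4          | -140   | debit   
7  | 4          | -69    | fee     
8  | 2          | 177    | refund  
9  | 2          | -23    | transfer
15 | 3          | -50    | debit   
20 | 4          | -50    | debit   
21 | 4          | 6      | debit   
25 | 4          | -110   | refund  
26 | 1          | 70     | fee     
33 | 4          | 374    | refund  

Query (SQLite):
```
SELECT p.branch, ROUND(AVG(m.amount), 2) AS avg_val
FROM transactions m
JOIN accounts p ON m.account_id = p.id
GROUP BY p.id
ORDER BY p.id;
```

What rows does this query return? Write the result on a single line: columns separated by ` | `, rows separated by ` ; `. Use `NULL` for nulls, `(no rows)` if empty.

Join each transactions row to its accounts via account_id.
Group joined rows by accounts.id; compute ROUND(AVG(m.amount), 2) per group.
  1: ids {26} → ROUND(AVG(m.amount), 2)=70
  2: ids {8, 9} → ROUND(AVG(m.amount), 2)=77
  3: ids {15} → ROUND(AVG(m.amount), 2)=-50
  4: ids {2, 4, 7, 20, 21, 25, 33} → ROUND(AVG(m.amount), 2)=34.43

Cairo | 70 ; Edinburgh | 77 ; Tokyo | -50 ; Kyoto | 34.43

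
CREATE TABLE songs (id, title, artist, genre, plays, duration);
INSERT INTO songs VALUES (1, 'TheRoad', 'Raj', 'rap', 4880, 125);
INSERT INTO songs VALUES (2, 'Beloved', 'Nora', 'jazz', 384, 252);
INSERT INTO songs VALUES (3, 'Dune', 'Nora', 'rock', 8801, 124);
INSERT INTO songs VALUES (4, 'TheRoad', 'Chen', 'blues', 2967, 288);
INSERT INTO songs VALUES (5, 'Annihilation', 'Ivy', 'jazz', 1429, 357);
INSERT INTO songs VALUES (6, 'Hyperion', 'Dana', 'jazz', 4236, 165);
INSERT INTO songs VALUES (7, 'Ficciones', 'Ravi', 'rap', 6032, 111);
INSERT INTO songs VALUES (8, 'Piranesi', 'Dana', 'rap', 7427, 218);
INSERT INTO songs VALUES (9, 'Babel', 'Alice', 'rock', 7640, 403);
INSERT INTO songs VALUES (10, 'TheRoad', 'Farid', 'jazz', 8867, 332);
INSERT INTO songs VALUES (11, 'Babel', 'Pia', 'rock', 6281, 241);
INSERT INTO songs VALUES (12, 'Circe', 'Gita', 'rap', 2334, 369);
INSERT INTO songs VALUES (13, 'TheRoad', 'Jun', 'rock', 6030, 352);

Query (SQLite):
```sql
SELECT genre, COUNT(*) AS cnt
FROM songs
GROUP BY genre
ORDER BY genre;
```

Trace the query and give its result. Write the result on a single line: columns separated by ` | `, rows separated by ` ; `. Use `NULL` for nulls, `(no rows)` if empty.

blues | 1 ; jazz | 4 ; rap | 4 ; rock | 4

Partition songs by genre; compute COUNT(*) within each group.
  blues: ids {4} → COUNT(*)=1
  jazz: ids {2, 5, 6, 10} → COUNT(*)=4
  rap: ids {1, 7, 8, 12} → COUNT(*)=4
  rock: ids {3, 9, 11, 13} → COUNT(*)=4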